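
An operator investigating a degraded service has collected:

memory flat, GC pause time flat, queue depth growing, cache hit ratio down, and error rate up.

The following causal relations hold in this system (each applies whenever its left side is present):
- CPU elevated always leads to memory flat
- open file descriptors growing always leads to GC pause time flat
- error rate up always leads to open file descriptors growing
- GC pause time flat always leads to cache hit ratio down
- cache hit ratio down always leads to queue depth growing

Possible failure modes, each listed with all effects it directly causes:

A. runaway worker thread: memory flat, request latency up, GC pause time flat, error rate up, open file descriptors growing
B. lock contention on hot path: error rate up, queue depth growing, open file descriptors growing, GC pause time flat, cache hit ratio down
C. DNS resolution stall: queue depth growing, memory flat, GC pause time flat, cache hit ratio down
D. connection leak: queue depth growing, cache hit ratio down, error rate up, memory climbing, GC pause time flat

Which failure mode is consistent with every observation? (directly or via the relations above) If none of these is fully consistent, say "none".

For each candidate, compare predicted effects to what was observed:
(A) runaway worker thread — accounts for every observation (queue depth growing via GC pause time flat → cache hit ratio down → queue depth growing)
(B) lock contention on hot path — does not account for memory flat
(C) DNS resolution stall — does not account for error rate up
(D) connection leak — memory flat -; GC pause time flat +; queue depth growing +; cache hit ratio down +; error rate up +
Only (A) is consistent with every observation.

A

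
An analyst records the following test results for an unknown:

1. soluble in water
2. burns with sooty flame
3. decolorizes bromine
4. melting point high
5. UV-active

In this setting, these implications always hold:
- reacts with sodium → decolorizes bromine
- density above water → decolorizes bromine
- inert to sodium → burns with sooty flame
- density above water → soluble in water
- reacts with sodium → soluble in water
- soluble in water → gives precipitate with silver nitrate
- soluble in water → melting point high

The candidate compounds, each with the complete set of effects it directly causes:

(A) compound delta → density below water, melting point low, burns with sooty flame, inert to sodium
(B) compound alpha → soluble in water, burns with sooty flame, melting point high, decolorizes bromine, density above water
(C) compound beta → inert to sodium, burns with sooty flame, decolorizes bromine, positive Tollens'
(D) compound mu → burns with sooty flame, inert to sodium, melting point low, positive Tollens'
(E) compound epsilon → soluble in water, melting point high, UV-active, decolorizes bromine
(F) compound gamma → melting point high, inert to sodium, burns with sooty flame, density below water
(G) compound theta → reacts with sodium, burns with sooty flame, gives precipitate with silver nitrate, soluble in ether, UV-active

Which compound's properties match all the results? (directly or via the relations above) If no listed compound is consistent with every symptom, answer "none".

Checking each candidate against the observations:
(A) compound delta — soluble in water miss; burns with sooty flame match; decolorizes bromine miss; melting point high miss; UV-active miss
(B) compound alpha — soluble in water match; burns with sooty flame match; decolorizes bromine match; melting point high match; UV-active miss
(C) compound beta — soluble in water miss; burns with sooty flame match; decolorizes bromine match; melting point high miss; UV-active miss
(D) compound mu — soluble in water miss; burns with sooty flame match; decolorizes bromine miss; melting point high miss; UV-active miss
(E) compound epsilon — does not account for burns with sooty flame
(F) compound gamma — does not account for soluble in water, decolorizes bromine, UV-active
(G) compound theta — soluble in water match (by reacts with sodium → soluble in water); burns with sooty flame match; decolorizes bromine match (by reacts with sodium → decolorizes bromine); melting point high match (by reacts with sodium → soluble in water → melting point high); UV-active match
(G) is the only candidate with no mismatches.

G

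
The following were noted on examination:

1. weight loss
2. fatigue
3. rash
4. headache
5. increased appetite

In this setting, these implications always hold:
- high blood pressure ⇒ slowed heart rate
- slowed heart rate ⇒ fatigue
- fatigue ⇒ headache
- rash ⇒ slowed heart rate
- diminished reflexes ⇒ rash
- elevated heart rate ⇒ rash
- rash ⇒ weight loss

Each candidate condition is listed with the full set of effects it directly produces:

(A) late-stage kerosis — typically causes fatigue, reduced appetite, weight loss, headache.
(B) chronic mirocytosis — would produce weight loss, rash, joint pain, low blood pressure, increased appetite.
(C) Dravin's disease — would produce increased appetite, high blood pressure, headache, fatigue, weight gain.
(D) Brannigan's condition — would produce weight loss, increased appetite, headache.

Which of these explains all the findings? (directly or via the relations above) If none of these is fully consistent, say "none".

B

Testing each hypothesis:
(A) late-stage kerosis — weight loss yes; fatigue yes; rash NO; headache yes; increased appetite NO
(B) chronic mirocytosis — accounts for every observation (fatigue by rash → slowed heart rate → fatigue)
(C) Dravin's disease — weight loss NO; fatigue yes; rash NO; headache yes; increased appetite yes
(D) Brannigan's condition — does not account for fatigue, rash
Only (B) is consistent with every observation.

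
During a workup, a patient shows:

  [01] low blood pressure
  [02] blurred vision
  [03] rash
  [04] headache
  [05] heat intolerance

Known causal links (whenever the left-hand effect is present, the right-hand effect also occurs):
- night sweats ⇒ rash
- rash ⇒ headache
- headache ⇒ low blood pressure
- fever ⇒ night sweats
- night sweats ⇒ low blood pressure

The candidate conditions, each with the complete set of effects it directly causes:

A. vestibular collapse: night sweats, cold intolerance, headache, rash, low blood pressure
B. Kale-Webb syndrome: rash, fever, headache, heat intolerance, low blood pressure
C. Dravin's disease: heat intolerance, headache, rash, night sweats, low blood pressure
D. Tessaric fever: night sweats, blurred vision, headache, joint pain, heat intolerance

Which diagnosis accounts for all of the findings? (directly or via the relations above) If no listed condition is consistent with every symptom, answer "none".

D

Per-candidate check:
(A) vestibular collapse — low blood pressure yes; blurred vision NO; rash yes; headache yes; heat intolerance NO
(B) Kale-Webb syndrome — does not account for blurred vision
(C) Dravin's disease — does not account for blurred vision
(D) Tessaric fever — accounts for every observation (low blood pressure via night sweats → low blood pressure)
(D) alone accounts for all the evidence.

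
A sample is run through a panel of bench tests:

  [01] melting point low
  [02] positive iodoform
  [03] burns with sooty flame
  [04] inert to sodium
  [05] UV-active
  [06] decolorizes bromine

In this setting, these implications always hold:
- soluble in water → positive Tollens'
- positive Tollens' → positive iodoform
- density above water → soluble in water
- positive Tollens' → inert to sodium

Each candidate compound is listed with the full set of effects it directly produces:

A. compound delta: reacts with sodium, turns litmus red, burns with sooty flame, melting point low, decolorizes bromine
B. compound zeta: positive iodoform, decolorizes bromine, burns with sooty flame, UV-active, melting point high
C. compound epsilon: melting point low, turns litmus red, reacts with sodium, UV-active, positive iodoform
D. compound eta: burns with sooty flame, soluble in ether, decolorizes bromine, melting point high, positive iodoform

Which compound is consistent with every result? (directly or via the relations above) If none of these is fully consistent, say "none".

none

Checking each candidate against the observations:
(A) compound delta — fails on positive iodoform, inert to sodium, UV-active (predicts reacts with sodium, not inert to sodium)
(B) compound zeta — fails on melting point low, inert to sodium (predicts melting point high, not melting point low)
(C) compound epsilon — fails on burns with sooty flame, inert to sodium, decolorizes bromine (predicts reacts with sodium, not inert to sodium)
(D) compound eta — melting point low miss; positive iodoform match; burns with sooty flame match; inert to sodium miss; UV-active miss; decolorizes bromine match
Every candidate fails on at least one observation.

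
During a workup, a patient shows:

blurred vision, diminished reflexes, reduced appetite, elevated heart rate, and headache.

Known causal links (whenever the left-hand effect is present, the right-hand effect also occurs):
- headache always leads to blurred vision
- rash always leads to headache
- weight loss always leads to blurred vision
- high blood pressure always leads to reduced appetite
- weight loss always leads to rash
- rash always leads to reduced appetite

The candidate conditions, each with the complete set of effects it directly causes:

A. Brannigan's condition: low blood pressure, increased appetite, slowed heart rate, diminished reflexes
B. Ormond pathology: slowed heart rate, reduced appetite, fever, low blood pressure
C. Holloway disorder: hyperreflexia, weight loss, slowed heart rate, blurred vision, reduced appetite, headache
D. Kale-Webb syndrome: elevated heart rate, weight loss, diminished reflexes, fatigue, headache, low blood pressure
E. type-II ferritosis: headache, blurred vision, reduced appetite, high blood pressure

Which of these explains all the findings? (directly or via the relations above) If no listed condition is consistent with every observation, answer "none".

D

Per-candidate check:
(A) Brannigan's condition — blurred vision ✗; diminished reflexes ✓; reduced appetite ✗; elevated heart rate ✗; headache ✗
(B) Ormond pathology — blurred vision ✗; diminished reflexes ✗; reduced appetite ✓; elevated heart rate ✗; headache ✗
(C) Holloway disorder — fails on diminished reflexes, elevated heart rate (predicts hyperreflexia, not diminished reflexes; predicts slowed heart rate, not elevated heart rate)
(D) Kale-Webb syndrome — blurred vision ✓ (through weight loss → blurred vision); diminished reflexes ✓; reduced appetite ✓ (through weight loss → rash → reduced appetite); elevated heart rate ✓; headache ✓
(E) type-II ferritosis — does not account for diminished reflexes, elevated heart rate
(D) is the only candidate with no mismatches.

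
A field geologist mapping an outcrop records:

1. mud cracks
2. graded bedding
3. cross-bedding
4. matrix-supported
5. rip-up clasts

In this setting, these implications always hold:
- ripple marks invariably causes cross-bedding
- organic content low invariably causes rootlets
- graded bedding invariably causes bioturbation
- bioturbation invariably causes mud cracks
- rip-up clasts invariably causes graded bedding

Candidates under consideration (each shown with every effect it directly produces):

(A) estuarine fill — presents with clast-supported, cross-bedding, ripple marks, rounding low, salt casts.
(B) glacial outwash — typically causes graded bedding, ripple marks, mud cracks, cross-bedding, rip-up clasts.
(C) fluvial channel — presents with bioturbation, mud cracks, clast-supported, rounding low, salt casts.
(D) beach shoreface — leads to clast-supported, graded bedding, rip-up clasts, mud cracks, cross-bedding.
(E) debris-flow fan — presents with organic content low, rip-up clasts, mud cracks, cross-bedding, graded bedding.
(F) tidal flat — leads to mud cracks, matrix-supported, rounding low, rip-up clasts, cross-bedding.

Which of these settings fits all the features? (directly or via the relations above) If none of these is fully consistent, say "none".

F

For each candidate, compare predicted effects to what was observed:
(A) estuarine fill — mud cracks miss; graded bedding miss; cross-bedding match; matrix-supported miss; rip-up clasts miss
(B) glacial outwash — mud cracks match; graded bedding match; cross-bedding match; matrix-supported miss; rip-up clasts match
(C) fluvial channel — fails on graded bedding, cross-bedding, matrix-supported, rip-up clasts (predicts clast-supported, not matrix-supported)
(D) beach shoreface — mud cracks match; graded bedding match; cross-bedding match; matrix-supported miss; rip-up clasts match
(E) debris-flow fan — does not account for matrix-supported
(F) tidal flat — accounts for every observation (graded bedding by rip-up clasts → graded bedding)
(F) alone accounts for all the evidence.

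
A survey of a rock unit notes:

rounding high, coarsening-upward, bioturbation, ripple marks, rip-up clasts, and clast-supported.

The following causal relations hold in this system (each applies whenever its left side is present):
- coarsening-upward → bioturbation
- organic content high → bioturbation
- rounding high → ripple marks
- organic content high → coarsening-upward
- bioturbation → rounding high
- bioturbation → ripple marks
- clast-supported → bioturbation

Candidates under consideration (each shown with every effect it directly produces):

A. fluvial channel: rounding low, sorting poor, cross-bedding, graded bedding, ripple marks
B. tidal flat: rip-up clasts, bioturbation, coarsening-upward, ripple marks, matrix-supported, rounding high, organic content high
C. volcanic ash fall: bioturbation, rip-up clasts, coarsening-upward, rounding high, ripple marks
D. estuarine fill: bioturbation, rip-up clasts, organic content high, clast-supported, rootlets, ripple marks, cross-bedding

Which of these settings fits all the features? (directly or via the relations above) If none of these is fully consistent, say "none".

D

Per-candidate check:
(A) fluvial channel — rounding high ✗; coarsening-upward ✗; bioturbation ✗; ripple marks ✓; rip-up clasts ✗; clast-supported ✗
(B) tidal flat — fails on clast-supported (predicts matrix-supported, not clast-supported)
(C) volcanic ash fall — rounding high ✓; coarsening-upward ✓; bioturbation ✓; ripple marks ✓; rip-up clasts ✓; clast-supported ✗
(D) estuarine fill — accounts for every observation (rounding high by bioturbation → rounding high)
Only (D) is consistent with every observation.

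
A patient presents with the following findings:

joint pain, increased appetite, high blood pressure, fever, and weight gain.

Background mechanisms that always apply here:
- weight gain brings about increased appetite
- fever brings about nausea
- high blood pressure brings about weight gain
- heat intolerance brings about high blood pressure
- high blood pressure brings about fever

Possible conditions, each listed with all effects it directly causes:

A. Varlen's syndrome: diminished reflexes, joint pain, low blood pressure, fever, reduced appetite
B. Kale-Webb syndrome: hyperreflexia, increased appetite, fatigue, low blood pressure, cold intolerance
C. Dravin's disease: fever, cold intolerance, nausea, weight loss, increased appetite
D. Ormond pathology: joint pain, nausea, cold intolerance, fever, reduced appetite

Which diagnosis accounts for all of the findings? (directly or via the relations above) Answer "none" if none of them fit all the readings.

Checking each candidate against the observations:
(A) Varlen's syndrome — joint pain +; increased appetite -; high blood pressure -; fever +; weight gain -
(B) Kale-Webb syndrome — fails on joint pain, high blood pressure, fever, weight gain (predicts low blood pressure, not high blood pressure)
(C) Dravin's disease — fails on joint pain, high blood pressure, weight gain (predicts weight loss, not weight gain)
(D) Ormond pathology — joint pain +; increased appetite -; high blood pressure -; fever +; weight gain -
None of the listed candidates fits everything.

none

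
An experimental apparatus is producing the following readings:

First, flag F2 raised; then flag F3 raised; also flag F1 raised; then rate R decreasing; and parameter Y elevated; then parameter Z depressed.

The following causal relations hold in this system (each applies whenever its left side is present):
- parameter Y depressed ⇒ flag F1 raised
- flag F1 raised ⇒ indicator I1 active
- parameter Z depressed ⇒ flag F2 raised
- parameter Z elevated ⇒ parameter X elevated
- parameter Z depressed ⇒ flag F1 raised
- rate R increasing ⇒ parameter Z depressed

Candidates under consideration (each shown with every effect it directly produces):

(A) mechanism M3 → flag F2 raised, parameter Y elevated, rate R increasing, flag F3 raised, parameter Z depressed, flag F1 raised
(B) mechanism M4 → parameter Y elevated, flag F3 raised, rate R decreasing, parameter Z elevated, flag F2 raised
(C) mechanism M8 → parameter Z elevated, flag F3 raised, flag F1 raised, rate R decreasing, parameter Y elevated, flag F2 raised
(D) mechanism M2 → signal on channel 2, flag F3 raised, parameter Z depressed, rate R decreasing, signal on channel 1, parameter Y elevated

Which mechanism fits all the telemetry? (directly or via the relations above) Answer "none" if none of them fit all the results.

Checking each candidate against the observations:
(A) mechanism M3 — flag F2 raised +; flag F3 raised +; flag F1 raised +; rate R decreasing -; parameter Y elevated +; parameter Z depressed +
(B) mechanism M4 — fails on flag F1 raised, parameter Z depressed (predicts parameter Z elevated, not parameter Z depressed)
(C) mechanism M8 — fails on parameter Z depressed (predicts parameter Z elevated, not parameter Z depressed)
(D) mechanism M2 — accounts for every observation (flag F2 raised by parameter Z depressed → flag F2 raised)
Only (D) is consistent with every observation.

D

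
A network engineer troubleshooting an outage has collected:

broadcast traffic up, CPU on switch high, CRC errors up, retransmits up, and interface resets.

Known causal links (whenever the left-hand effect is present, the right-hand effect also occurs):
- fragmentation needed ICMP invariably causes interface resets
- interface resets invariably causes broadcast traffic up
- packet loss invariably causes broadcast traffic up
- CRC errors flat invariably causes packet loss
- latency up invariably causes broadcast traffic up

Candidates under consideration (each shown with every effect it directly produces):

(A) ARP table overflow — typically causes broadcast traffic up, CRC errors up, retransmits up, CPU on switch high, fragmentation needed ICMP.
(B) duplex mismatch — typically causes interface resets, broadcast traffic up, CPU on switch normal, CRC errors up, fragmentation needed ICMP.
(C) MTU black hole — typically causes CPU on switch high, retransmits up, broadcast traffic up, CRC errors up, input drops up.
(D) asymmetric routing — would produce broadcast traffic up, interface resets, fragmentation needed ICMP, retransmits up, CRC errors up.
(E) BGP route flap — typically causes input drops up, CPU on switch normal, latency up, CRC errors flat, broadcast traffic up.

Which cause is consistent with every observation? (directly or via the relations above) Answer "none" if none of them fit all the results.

Per-candidate check:
(A) ARP table overflow — accounts for every observation (interface resets via fragmentation needed ICMP → interface resets)
(B) duplex mismatch — fails on CPU on switch high, retransmits up (predicts CPU on switch normal, not CPU on switch high)
(C) MTU black hole — does not account for interface resets
(D) asymmetric routing — does not account for CPU on switch high
(E) BGP route flap — fails on CPU on switch high, CRC errors up, retransmits up, interface resets (predicts CPU on switch normal, not CPU on switch high; predicts CRC errors flat, not CRC errors up)
Only (A) is consistent with every observation.

A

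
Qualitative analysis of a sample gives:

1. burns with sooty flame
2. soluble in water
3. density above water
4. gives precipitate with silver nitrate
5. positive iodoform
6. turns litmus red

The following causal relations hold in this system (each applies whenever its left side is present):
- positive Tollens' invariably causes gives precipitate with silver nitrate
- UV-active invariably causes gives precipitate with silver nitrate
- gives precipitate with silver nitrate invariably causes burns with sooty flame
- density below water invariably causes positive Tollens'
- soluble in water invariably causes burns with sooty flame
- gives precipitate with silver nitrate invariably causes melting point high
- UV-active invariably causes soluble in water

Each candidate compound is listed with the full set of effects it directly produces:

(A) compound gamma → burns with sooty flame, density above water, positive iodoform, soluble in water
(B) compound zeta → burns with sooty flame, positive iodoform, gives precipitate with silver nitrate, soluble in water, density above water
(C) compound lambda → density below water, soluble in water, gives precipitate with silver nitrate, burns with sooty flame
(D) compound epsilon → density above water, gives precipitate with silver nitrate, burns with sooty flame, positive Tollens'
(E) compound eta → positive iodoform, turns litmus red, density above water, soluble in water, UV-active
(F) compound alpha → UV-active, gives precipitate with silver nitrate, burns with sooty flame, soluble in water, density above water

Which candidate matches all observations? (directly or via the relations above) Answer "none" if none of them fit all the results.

Testing each hypothesis:
(A) compound gamma — burns with sooty flame yes; soluble in water yes; density above water yes; gives precipitate with silver nitrate NO; positive iodoform yes; turns litmus red NO
(B) compound zeta — burns with sooty flame yes; soluble in water yes; density above water yes; gives precipitate with silver nitrate yes; positive iodoform yes; turns litmus red NO
(C) compound lambda — fails on density above water, positive iodoform, turns litmus red (predicts density below water, not density above water)
(D) compound epsilon — does not account for soluble in water, positive iodoform, turns litmus red
(E) compound eta — burns with sooty flame yes (by soluble in water → burns with sooty flame); soluble in water yes; density above water yes; gives precipitate with silver nitrate yes (by UV-active → gives precipitate with silver nitrate); positive iodoform yes; turns litmus red yes
(F) compound alpha — burns with sooty flame yes; soluble in water yes; density above water yes; gives precipitate with silver nitrate yes; positive iodoform NO; turns litmus red NO
Only (E) is consistent with every observation.

E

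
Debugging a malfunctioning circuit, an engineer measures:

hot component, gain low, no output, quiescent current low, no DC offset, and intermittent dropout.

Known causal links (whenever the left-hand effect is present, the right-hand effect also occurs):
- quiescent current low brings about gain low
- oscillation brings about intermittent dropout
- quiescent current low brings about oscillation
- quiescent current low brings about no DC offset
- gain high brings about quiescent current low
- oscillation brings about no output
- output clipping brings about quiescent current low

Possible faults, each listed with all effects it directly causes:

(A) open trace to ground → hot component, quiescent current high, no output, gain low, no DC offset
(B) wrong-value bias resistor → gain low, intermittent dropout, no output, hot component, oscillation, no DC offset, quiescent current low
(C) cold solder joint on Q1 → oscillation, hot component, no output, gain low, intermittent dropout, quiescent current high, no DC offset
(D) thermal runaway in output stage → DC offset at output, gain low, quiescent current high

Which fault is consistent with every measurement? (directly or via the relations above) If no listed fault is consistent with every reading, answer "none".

B

Per-candidate check:
(A) open trace to ground — hot component match; gain low match; no output match; quiescent current low miss; no DC offset match; intermittent dropout miss
(B) wrong-value bias resistor — accounts for every observation
(C) cold solder joint on Q1 — hot component match; gain low match; no output match; quiescent current low miss; no DC offset match; intermittent dropout match
(D) thermal runaway in output stage — fails on hot component, no output, quiescent current low, no DC offset, intermittent dropout (predicts quiescent current high, not quiescent current low; predicts DC offset at output, not no DC offset)
(B) is the only candidate with no mismatches.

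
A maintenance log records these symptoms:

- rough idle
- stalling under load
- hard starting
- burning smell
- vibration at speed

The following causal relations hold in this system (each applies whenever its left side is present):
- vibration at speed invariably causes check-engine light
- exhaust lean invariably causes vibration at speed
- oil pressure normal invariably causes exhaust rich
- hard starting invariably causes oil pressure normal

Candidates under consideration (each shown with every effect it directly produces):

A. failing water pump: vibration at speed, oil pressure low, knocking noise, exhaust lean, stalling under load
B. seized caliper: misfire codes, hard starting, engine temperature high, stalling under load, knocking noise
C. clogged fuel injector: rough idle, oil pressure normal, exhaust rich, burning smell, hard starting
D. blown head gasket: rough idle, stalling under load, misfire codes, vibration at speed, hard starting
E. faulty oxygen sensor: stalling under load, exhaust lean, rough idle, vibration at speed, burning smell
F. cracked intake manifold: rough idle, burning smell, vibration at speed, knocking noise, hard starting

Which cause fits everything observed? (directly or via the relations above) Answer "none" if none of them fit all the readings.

none

Checking each candidate against the observations:
(A) failing water pump — does not account for rough idle, hard starting, burning smell
(B) seized caliper — does not account for rough idle, burning smell, vibration at speed
(C) clogged fuel injector — rough idle yes; stalling under load NO; hard starting yes; burning smell yes; vibration at speed NO
(D) blown head gasket — rough idle yes; stalling under load yes; hard starting yes; burning smell NO; vibration at speed yes
(E) faulty oxygen sensor — does not account for hard starting
(F) cracked intake manifold — rough idle yes; stalling under load NO; hard starting yes; burning smell yes; vibration at speed yes
None of the listed candidates fits everything.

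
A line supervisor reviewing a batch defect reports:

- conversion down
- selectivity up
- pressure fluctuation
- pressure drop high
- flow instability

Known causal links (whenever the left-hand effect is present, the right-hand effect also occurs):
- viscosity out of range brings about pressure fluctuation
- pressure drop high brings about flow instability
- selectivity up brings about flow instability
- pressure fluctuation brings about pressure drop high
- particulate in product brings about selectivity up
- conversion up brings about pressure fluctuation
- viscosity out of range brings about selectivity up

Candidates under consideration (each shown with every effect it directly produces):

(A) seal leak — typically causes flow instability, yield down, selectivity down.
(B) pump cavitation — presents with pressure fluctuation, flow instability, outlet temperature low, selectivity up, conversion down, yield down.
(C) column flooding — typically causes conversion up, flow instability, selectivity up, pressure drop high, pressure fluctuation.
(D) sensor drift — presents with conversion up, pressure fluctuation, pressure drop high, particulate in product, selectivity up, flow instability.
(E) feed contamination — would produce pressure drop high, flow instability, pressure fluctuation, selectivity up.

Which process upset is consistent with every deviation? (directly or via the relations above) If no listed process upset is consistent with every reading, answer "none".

B

Testing each hypothesis:
(A) seal leak — fails on conversion down, selectivity up, pressure fluctuation, pressure drop high (predicts selectivity down, not selectivity up)
(B) pump cavitation — conversion down yes; selectivity up yes; pressure fluctuation yes; pressure drop high yes (via pressure fluctuation → pressure drop high); flow instability yes
(C) column flooding — conversion down NO; selectivity up yes; pressure fluctuation yes; pressure drop high yes; flow instability yes
(D) sensor drift — fails on conversion down (predicts conversion up, not conversion down)
(E) feed contamination — does not account for conversion down
(B) is the only candidate with no mismatches.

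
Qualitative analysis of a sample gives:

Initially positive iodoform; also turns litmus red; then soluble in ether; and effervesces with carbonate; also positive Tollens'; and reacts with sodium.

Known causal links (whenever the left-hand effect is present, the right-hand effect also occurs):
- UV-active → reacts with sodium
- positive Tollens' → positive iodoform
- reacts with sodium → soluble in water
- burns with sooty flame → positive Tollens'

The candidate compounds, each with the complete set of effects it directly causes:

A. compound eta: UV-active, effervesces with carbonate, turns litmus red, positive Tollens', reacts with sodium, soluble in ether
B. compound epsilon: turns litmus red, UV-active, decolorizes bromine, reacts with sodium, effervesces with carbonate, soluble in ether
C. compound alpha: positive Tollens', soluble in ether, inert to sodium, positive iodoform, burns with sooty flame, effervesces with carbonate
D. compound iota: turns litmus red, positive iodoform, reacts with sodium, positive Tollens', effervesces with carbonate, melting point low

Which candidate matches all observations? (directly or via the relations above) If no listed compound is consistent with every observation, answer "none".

Checking each candidate against the observations:
(A) compound eta — positive iodoform + (by positive Tollens' → positive iodoform); turns litmus red +; soluble in ether +; effervesces with carbonate +; positive Tollens' +; reacts with sodium +
(B) compound epsilon — does not account for positive iodoform, positive Tollens'
(C) compound alpha — positive iodoform +; turns litmus red -; soluble in ether +; effervesces with carbonate +; positive Tollens' +; reacts with sodium -
(D) compound iota — positive iodoform +; turns litmus red +; soluble in ether -; effervesces with carbonate +; positive Tollens' +; reacts with sodium +
(A) is the only candidate with no mismatches.

A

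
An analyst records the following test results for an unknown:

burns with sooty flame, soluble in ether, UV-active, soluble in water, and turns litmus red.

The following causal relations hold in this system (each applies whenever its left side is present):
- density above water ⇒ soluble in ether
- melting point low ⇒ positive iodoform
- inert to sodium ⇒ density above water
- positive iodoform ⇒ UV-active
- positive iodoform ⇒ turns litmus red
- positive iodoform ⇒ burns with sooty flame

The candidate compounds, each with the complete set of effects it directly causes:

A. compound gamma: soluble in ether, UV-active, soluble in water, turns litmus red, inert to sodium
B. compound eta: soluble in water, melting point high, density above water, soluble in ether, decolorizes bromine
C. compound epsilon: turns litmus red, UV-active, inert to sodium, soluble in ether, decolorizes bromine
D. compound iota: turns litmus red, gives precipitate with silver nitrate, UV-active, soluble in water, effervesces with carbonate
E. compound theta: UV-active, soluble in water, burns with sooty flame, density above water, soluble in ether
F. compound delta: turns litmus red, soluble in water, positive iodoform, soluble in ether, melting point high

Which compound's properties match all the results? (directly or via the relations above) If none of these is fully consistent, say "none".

Testing each hypothesis:
(A) compound gamma — does not account for burns with sooty flame
(B) compound eta — burns with sooty flame NO; soluble in ether yes; UV-active NO; soluble in water yes; turns litmus red NO
(C) compound epsilon — does not account for burns with sooty flame, soluble in water
(D) compound iota — does not account for burns with sooty flame, soluble in ether
(E) compound theta — burns with sooty flame yes; soluble in ether yes; UV-active yes; soluble in water yes; turns litmus red NO
(F) compound delta — accounts for every observation (burns with sooty flame through positive iodoform → burns with sooty flame)
(F) alone accounts for all the evidence.

F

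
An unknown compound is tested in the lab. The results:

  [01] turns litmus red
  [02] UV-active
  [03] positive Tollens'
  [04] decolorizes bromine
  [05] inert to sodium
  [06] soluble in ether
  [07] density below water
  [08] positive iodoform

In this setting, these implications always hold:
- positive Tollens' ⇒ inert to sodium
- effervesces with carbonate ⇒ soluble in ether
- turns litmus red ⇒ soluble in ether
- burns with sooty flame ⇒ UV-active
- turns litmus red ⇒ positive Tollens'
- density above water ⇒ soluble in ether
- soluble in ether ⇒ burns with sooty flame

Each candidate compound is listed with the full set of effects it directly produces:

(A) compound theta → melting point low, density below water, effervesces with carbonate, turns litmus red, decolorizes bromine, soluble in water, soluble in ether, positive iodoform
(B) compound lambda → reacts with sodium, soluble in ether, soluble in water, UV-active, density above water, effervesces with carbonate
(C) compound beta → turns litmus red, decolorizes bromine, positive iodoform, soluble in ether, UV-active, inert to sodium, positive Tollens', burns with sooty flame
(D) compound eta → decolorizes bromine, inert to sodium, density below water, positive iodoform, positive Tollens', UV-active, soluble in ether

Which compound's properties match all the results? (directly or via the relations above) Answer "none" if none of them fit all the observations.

Testing each hypothesis:
(A) compound theta — accounts for every observation (UV-active by soluble in ether → burns with sooty flame → UV-active)
(B) compound lambda — fails on turns litmus red, positive Tollens', decolorizes bromine, inert to sodium, density below water, positive iodoform (predicts reacts with sodium, not inert to sodium; predicts density above water, not density below water)
(C) compound beta — does not account for density below water
(D) compound eta — does not account for turns litmus red
Only (A) is consistent with every observation.

A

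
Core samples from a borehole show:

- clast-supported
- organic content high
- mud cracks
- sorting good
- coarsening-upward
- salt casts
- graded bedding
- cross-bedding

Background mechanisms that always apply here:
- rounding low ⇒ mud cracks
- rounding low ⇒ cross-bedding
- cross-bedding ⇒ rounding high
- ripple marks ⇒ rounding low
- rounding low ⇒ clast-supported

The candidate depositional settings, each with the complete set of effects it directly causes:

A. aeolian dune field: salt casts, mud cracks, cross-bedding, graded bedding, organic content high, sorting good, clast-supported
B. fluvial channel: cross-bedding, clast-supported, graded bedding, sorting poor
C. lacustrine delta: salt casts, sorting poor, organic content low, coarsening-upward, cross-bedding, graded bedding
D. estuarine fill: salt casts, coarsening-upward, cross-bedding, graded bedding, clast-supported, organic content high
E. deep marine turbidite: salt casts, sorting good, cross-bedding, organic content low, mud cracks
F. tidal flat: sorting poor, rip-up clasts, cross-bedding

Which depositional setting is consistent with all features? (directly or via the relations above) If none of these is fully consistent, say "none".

none

Testing each hypothesis:
(A) aeolian dune field — clast-supported match; organic content high match; mud cracks match; sorting good match; coarsening-upward miss; salt casts match; graded bedding match; cross-bedding match
(B) fluvial channel — clast-supported match; organic content high miss; mud cracks miss; sorting good miss; coarsening-upward miss; salt casts miss; graded bedding match; cross-bedding match
(C) lacustrine delta — fails on clast-supported, organic content high, mud cracks, sorting good (predicts organic content low, not organic content high; predicts sorting poor, not sorting good)
(D) estuarine fill — clast-supported match; organic content high match; mud cracks miss; sorting good miss; coarsening-upward match; salt casts match; graded bedding match; cross-bedding match
(E) deep marine turbidite — clast-supported miss; organic content high miss; mud cracks match; sorting good match; coarsening-upward miss; salt casts match; graded bedding miss; cross-bedding match
(F) tidal flat — fails on clast-supported, organic content high, mud cracks, sorting good, coarsening-upward, salt casts, graded bedding (predicts sorting poor, not sorting good)
Every candidate fails on at least one observation.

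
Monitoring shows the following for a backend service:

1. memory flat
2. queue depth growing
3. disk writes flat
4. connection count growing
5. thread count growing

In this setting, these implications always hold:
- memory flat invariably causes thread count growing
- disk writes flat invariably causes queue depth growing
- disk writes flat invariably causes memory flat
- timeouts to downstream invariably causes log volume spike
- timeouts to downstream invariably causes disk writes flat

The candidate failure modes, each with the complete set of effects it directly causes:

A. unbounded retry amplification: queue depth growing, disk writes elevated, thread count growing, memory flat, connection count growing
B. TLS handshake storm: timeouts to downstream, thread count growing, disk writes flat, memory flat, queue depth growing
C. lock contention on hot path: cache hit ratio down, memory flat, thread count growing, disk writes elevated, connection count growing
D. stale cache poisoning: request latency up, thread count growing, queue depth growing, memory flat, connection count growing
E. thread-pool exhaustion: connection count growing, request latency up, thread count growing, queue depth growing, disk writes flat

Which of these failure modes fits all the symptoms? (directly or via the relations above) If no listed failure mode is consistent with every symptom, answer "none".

For each candidate, compare predicted effects to what was observed:
(A) unbounded retry amplification — memory flat +; queue depth growing +; disk writes flat -; connection count growing +; thread count growing +
(B) TLS handshake storm — memory flat +; queue depth growing +; disk writes flat +; connection count growing -; thread count growing +
(C) lock contention on hot path — memory flat +; queue depth growing -; disk writes flat -; connection count growing +; thread count growing +
(D) stale cache poisoning — does not account for disk writes flat
(E) thread-pool exhaustion — accounts for every observation (memory flat via disk writes flat → memory flat)
(E) is the only candidate with no mismatches.

E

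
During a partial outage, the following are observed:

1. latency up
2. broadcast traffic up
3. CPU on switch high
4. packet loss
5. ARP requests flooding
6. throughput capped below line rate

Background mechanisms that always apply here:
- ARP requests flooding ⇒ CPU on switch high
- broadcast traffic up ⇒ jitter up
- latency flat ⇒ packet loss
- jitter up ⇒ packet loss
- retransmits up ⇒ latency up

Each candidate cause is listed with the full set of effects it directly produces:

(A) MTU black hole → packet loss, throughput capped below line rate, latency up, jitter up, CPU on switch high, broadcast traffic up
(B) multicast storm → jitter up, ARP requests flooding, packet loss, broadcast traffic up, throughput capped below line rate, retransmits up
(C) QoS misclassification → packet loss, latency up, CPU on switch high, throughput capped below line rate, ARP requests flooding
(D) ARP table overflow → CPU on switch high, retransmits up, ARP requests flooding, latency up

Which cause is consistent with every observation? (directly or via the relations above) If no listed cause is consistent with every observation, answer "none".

B

Per-candidate check:
(A) MTU black hole — latency up yes; broadcast traffic up yes; CPU on switch high yes; packet loss yes; ARP requests flooding NO; throughput capped below line rate yes
(B) multicast storm — accounts for every observation (latency up through retransmits up → latency up)
(C) QoS misclassification — does not account for broadcast traffic up
(D) ARP table overflow — latency up yes; broadcast traffic up NO; CPU on switch high yes; packet loss NO; ARP requests flooding yes; throughput capped below line rate NO
(B) is the only candidate with no mismatches.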